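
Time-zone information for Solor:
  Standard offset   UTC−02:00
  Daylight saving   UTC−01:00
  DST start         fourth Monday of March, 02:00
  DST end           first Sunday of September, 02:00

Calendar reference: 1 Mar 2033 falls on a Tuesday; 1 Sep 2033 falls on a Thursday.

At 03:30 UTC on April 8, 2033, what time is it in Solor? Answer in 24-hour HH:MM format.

1 March 2033 is a Tuesday, so the first Monday is March 7 and the fourth is March 28.
1 September 2033 is a Thursday, so the first Sunday is September 4.
At the standard offset (UTC−02:00), 03:30 UTC − 2h = 01:30 Solor standard time.
Daylight saving runs 28 March – 4 September; the standard-time date in Solor, April 8, 2033, is inside that window, so Solor is at UTC−01:00.
03:30 UTC − 1h = 02:30 local.

02:30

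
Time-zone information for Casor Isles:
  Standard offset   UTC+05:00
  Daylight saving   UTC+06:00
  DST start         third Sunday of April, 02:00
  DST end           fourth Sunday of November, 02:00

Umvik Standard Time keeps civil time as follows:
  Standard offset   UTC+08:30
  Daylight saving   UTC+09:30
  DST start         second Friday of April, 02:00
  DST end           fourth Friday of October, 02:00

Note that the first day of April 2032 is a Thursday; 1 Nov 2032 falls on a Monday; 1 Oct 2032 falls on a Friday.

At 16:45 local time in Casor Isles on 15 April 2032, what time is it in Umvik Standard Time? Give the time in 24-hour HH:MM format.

21:15

1 April 2032 is a Thursday, so the first Sunday is April 4 and the third is April 18.
1 November 2032 is a Monday, so the first Sunday is November 7 and the fourth is November 28.
15 April 2032 is outside the daylight-saving period (18 April – 28 November), so Casor Isles is on standard time, UTC+05:00.
16:45 Casor Isles − 5h = 11:45 UTC.
1 April 2032 is a Thursday, so the first Friday is April 2 and the second is April 9.
1 October 2032 is a Friday, so the first Friday is October 1 and the fourth is October 22.
At the standard offset (UTC+08:30), 11:45 UTC + 8h30m = 20:15 Umvik Standard Time standard time.
Daylight saving runs 9 April – 22 October; the standard-time date in Umvik Standard Time, 15 April 2032, is inside that window, so Umvik Standard Time is at UTC+09:30.
11:45 UTC + 9h30m = 21:15 Umvik Standard Time.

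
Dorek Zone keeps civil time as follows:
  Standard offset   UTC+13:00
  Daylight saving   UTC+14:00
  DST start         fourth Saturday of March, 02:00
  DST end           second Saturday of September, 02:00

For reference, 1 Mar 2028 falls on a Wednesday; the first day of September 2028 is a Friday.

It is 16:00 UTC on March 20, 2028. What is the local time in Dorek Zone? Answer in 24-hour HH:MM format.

1 March 2028 is a Wednesday, so the first Saturday is March 4 and the fourth is March 25.
1 September 2028 is a Friday, so the first Saturday is September 2 and the second is September 9.
At the standard offset (UTC+13:00), 16:00 UTC + 13h = 05:00 Dorek Zone standard time (rolling into the next day, 21 March 2028).
The standard-time date in Dorek Zone, March 21, 2028, does not fall between 25 March and 9 September, so daylight saving is not in effect and Dorek Zone is at UTC+13:00.
16:00 UTC + 13h = 05:00 local (rolling into the next day, 21 March 2028).

05:00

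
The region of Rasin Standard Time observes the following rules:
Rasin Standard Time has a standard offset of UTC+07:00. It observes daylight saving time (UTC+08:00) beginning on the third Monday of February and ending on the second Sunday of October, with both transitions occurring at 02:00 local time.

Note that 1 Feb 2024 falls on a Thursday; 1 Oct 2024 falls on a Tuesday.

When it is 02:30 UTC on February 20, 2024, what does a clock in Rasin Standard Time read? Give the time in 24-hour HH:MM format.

1 February 2024 is a Thursday, so the first Monday is February 5 and the third is February 19.
1 October 2024 is a Tuesday, so the first Sunday is October 6 and the second is October 13.
At the standard offset (UTC+07:00), 02:30 UTC + 7h = 09:30 Rasin Standard Time standard time.
The standard-time date in Rasin Standard Time, February 20, 2024, falls between 19 February and 13 October, so daylight saving is in effect and Rasin Standard Time is at UTC+08:00.
02:30 UTC + 8h = 10:30 local.

10:30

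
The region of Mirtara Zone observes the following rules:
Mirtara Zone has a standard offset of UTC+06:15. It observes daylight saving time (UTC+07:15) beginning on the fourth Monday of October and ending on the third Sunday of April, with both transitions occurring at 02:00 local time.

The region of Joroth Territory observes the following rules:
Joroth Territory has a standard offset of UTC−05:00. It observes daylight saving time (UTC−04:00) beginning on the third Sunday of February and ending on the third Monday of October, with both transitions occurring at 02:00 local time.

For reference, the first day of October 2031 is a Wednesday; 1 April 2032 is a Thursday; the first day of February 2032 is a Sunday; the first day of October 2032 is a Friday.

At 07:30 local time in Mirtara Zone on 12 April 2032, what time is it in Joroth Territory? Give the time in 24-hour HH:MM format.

20:15

1 October 2031 is a Wednesday, so the first Monday is October 6 and the fourth is October 27.
1 April 2032 is a Thursday, so the first Sunday is April 4 and the third is April 18.
12 April 2032 lies within the daylight-saving period (27 October 2031 – 18 April 2032), so Mirtara Zone is on daylight time, UTC+07:15.
07:30 Mirtara Zone − 7h15m = 00:15 UTC.
1 February 2032 is a Sunday, so the first Sunday is February 1 and the third is February 15.
1 October 2032 is a Friday, so the first Monday is October 4 and the third is October 18.
At the standard offset (UTC−05:00), 00:15 UTC − 5h = 19:15 Joroth Territory standard time (rolling into the previous day, 11 April 2032).
Daylight saving runs 15 February – 18 October; the standard-time date in Joroth Territory, 11 April 2032, is inside that window, so Joroth Territory is at UTC−04:00.
00:15 UTC − 4h = 20:15 Joroth Territory (rolling into the previous day, 11 April 2032).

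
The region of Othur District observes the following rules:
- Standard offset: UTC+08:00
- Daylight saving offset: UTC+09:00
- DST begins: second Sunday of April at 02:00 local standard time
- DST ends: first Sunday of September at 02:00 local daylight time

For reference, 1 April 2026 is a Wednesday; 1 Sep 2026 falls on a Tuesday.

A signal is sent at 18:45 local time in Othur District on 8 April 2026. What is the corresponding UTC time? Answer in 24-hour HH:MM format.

10:45

1 April 2026 is a Wednesday, so the first Sunday is April 5 and the second is April 12.
1 September 2026 is a Tuesday, so the first Sunday is September 6.
8 April 2026 does not fall between 12 April and 6 September, so daylight saving is not in effect and Othur District is at UTC+08:00.
18:45 local − 8h = 10:45 UTC.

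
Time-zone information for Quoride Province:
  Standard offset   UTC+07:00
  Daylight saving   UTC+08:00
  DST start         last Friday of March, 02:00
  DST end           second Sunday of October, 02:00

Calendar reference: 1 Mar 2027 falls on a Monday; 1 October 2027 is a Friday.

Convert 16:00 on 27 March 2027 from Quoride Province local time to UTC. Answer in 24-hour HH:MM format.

08:00

1 March 2027 is a Monday, so Fridays fall on 5, 12, 19, 26; the last is March 26.
1 October 2027 is a Friday, so the first Sunday is October 3 and the second is October 10.
27 March 2027 lies within the daylight-saving period (26 March – 10 October), so Quoride Province is on daylight time, UTC+08:00.
16:00 local − 8h = 08:00 UTC.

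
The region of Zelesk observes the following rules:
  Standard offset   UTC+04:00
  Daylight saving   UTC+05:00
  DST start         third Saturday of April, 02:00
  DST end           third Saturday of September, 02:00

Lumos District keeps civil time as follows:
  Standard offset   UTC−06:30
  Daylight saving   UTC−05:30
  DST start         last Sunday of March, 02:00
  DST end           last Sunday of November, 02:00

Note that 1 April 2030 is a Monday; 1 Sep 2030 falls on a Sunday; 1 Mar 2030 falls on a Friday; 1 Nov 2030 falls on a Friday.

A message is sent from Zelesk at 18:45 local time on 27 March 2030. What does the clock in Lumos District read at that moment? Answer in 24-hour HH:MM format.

08:15

1 April 2030 is a Monday, so the first Saturday is April 6 and the third is April 20.
1 September 2030 is a Sunday, so the first Saturday is September 7 and the third is September 21.
Daylight saving runs 20 April – 21 September; 27 March 2030 is outside that window, so Zelesk is on standard time at UTC+04:00.
18:45 Zelesk − 4h = 14:45 UTC.
1 March 2030 is a Friday, so Sundays fall on 3, 10, 17, 24, 31; the last is March 31.
1 November 2030 is a Friday, so Sundays fall on 3, 10, 17, 24; the last is November 24.
At the standard offset (UTC−06:30), 14:45 UTC − 6h30m = 08:15 Lumos District standard time.
Daylight saving runs 31 March – 24 November; the standard-time date in Lumos District, 27 March 2030, is outside that window, so Lumos District is on standard time at UTC−06:30.
14:45 UTC − 6h30m = 08:15 Lumos District.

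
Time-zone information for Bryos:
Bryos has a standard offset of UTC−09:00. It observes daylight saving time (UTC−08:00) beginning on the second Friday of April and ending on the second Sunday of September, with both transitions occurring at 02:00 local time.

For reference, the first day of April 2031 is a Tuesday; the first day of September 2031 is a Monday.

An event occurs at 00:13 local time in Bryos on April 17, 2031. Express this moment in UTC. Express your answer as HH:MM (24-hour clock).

08:13

1 April 2031 is a Tuesday, so the first Friday is April 4 and the second is April 11.
1 September 2031 is a Monday, so the first Sunday is September 7 and the second is September 14.
April 17, 2031 falls between 11 April and 14 September, so daylight saving is in effect and Bryos is at UTC−08:00.
00:13 local + 8h = 08:13 UTC.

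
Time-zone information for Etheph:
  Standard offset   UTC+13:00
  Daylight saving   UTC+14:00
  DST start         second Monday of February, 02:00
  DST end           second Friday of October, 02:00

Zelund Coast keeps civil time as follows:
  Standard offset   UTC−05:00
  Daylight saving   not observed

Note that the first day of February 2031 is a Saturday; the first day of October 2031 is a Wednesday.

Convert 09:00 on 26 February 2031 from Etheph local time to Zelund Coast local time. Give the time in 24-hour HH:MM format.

14:00

1 February 2031 is a Saturday, so the first Monday is February 3 and the second is February 10.
1 October 2031 is a Wednesday, so the first Friday is October 3 and the second is October 10.
26 February 2031 falls between 10 February and 10 October, so daylight saving is in effect and Etheph is at UTC+14:00.
09:00 Etheph − 14h = 19:00 UTC (rolling into the previous day, 25 February 2031).
Zelund Coast has no daylight saving, so its offset is UTC−05:00 year-round.
19:00 UTC − 5h = 14:00 Zelund Coast.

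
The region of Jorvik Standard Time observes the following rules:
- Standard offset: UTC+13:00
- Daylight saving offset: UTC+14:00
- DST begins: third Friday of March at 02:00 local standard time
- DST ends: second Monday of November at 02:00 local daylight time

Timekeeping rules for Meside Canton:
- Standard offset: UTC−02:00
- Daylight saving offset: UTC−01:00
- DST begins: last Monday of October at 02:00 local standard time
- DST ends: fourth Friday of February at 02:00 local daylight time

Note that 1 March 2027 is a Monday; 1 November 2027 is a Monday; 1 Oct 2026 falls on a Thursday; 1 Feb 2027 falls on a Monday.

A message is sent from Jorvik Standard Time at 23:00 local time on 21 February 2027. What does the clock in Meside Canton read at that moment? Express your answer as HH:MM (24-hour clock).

1 March 2027 is a Monday, so the first Friday is March 5 and the third is March 19.
1 November 2027 is a Monday, so the first Monday is November 1 and the second is November 8.
21 February 2027 does not fall between 19 March and 8 November, so daylight saving is not in effect and Jorvik Standard Time is at UTC+13:00.
23:00 Jorvik Standard Time − 13h = 10:00 UTC.
1 October 2026 is a Thursday, so Mondays fall on 5, 12, 19, 26; the last is October 26.
1 February 2027 is a Monday, so the first Friday is February 5 and the fourth is February 26.
At the standard offset (UTC−02:00), 10:00 UTC − 2h = 08:00 Meside Canton standard time.
The standard-time date in Meside Canton, 21 February 2027, lies within the daylight-saving period (26 October 2026 – 26 February 2027), so Meside Canton is on daylight time, UTC−01:00.
10:00 UTC − 1h = 09:00 Meside Canton.

09:00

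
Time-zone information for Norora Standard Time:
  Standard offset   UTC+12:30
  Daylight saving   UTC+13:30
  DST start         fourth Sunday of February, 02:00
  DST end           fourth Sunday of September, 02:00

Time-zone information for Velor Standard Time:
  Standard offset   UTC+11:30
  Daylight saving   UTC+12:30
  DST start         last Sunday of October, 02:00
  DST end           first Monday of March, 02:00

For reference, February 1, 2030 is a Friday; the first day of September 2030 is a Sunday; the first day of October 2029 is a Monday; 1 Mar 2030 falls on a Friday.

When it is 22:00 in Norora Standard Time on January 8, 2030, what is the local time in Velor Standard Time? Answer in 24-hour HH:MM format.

22:00

1 February 2030 is a Friday, so the first Sunday is February 3 and the fourth is February 24.
1 September 2030 is a Sunday, so the first Sunday is September 1 and the fourth is September 22.
January 8, 2030 is outside the daylight-saving period (24 February – 22 September), so Norora Standard Time is on standard time, UTC+12:30.
22:00 Norora Standard Time − 12h30m = 09:30 UTC.
1 October 2029 is a Monday, so Sundays fall on 7, 14, 21, 28; the last is October 28.
1 March 2030 is a Friday, so the first Monday is March 4.
At the standard offset (UTC+11:30), 09:30 UTC + 11h30m = 21:00 Velor Standard Time standard time.
The standard-time date in Velor Standard Time, January 8, 2030, falls between 28 October 2029 and 4 March 2030, so daylight saving is in effect and Velor Standard Time is at UTC+12:30.
09:30 UTC + 12h30m = 22:00 Velor Standard Time.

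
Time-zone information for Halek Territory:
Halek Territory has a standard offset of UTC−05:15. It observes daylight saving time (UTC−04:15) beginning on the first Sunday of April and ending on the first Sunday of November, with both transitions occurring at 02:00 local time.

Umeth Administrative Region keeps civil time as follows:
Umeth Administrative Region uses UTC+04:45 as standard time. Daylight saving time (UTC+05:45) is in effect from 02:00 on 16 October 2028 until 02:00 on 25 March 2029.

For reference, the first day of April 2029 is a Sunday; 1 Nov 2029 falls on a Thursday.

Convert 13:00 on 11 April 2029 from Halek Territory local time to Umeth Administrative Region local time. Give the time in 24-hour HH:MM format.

1 April 2029 is a Sunday, so the first Sunday is April 1.
1 November 2029 is a Thursday, so the first Sunday is November 4.
11 April 2029 lies within the daylight-saving period (1 April – 4 November), so Halek Territory is on daylight time, UTC−04:15.
13:00 Halek Territory + 4h15m = 17:15 UTC.
At the standard offset (UTC+04:45), 17:15 UTC + 4h45m = 22:00 Umeth Administrative Region standard time.
The standard-time date in Umeth Administrative Region, 11 April 2029, does not fall between 16 October 2028 and 25 March 2029, so daylight saving is not in effect and Umeth Administrative Region is at UTC+04:45.
17:15 UTC + 4h45m = 22:00 Umeth Administrative Region.

22:00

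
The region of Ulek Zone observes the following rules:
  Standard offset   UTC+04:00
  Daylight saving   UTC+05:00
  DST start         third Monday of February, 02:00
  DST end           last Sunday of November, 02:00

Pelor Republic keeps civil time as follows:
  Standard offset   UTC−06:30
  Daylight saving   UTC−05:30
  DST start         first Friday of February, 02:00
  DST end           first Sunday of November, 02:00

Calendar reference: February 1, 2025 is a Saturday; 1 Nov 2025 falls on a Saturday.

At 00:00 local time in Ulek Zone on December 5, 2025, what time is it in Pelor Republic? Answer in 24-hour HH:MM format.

1 February 2025 is a Saturday, so the first Monday is February 3 and the third is February 17.
1 November 2025 is a Saturday, so Sundays fall on 2, 9, 16, 23, 30; the last is November 30.
December 5, 2025 is outside the daylight-saving period (17 February – 30 November), so Ulek Zone is on standard time, UTC+04:00.
00:00 Ulek Zone − 4h = 20:00 UTC (rolling into the previous day, 4 December 2025).
1 February 2025 is a Saturday, so the first Friday is February 7.
1 November 2025 is a Saturday, so the first Sunday is November 2.
At the standard offset (UTC−06:30), 20:00 UTC − 6h30m = 13:30 Pelor Republic standard time.
The standard-time date in Pelor Republic, December 4, 2025, is outside the daylight-saving period (7 February – 2 November), so Pelor Republic is on standard time, UTC−06:30.
20:00 UTC − 6h30m = 13:30 Pelor Republic.

13:30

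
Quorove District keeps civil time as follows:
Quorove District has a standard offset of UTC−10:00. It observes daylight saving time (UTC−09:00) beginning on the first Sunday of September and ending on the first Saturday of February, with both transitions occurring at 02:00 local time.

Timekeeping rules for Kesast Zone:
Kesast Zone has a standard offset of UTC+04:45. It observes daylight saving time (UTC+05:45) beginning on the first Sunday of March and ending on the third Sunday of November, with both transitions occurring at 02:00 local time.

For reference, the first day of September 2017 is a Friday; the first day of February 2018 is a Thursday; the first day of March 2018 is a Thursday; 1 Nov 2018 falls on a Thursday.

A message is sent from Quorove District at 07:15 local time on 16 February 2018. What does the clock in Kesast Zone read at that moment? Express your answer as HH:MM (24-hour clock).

22:00

1 September 2017 is a Friday, so the first Sunday is September 3.
1 February 2018 is a Thursday, so the first Saturday is February 3.
Daylight saving runs 3 September 2017 – 3 February 2018; 16 February 2018 is outside that window, so Quorove District is on standard time at UTC−10:00.
07:15 Quorove District + 10h = 17:15 UTC.
1 March 2018 is a Thursday, so the first Sunday is March 4.
1 November 2018 is a Thursday, so the first Sunday is November 4 and the third is November 18.
At the standard offset (UTC+04:45), 17:15 UTC + 4h45m = 22:00 Kesast Zone standard time.
Daylight saving runs 4 March – 18 November; the standard-time date in Kesast Zone, 16 February 2018, is outside that window, so Kesast Zone is on standard time at UTC+04:45.
17:15 UTC + 4h45m = 22:00 Kesast Zone.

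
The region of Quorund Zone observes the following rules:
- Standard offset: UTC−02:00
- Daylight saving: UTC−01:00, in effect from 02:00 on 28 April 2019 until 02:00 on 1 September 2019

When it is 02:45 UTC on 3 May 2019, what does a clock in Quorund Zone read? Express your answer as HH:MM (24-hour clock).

01:45

At the standard offset (UTC−02:00), 02:45 UTC − 2h = 00:45 Quorund Zone standard time.
Daylight saving runs 28 April – 1 September; the standard-time date in Quorund Zone, 3 May 2019, is inside that window, so Quorund Zone is at UTC−01:00.
02:45 UTC − 1h = 01:45 local.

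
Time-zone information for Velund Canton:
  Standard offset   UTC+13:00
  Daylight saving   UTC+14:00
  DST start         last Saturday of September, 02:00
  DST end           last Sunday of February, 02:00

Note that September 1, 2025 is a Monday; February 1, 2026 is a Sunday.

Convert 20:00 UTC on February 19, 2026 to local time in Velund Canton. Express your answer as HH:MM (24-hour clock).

10:00

1 September 2025 is a Monday, so Saturdays fall on 6, 13, 20, 27; the last is September 27.
1 February 2026 is a Sunday, so Sundays fall on 1, 8, 15, 22; the last is February 22.
At the standard offset (UTC+13:00), 20:00 UTC + 13h = 09:00 Velund Canton standard time (rolling into the next day, 20 February 2026).
The standard-time date in Velund Canton, February 20, 2026, falls between 27 September 2025 and 22 February 2026, so daylight saving is in effect and Velund Canton is at UTC+14:00.
20:00 UTC + 14h = 10:00 local (rolling into the next day, 20 February 2026).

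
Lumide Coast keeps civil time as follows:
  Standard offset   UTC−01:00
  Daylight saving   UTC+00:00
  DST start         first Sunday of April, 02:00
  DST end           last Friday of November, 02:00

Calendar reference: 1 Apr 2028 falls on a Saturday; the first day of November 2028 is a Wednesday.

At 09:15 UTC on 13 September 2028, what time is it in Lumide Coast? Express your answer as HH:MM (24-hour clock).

09:15

1 April 2028 is a Saturday, so the first Sunday is April 2.
1 November 2028 is a Wednesday, so Fridays fall on 3, 10, 17, 24; the last is November 24.
At the standard offset (UTC−01:00), 09:15 UTC − 1h = 08:15 Lumide Coast standard time.
Daylight saving runs 2 April – 24 November; the standard-time date in Lumide Coast, 13 September 2028, is inside that window, so Lumide Coast is at UTC+00:00.
09:15 UTC + 0h = 09:15 local.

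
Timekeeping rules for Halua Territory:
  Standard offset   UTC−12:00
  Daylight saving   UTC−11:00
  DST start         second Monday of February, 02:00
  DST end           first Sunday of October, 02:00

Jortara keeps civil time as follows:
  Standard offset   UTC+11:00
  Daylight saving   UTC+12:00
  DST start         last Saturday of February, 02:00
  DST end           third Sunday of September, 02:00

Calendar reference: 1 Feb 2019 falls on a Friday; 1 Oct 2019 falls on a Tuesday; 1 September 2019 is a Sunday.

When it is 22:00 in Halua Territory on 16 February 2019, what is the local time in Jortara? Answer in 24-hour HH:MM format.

1 February 2019 is a Friday, so the first Monday is February 4 and the second is February 11.
1 October 2019 is a Tuesday, so the first Sunday is October 6.
Daylight saving runs 11 February – 6 October; 16 February 2019 is inside that window, so Halua Territory is at UTC−11:00.
22:00 Halua Territory + 11h = 09:00 UTC (rolling into the next day, 17 February 2019).
1 February 2019 is a Friday, so Saturdays fall on 2, 9, 16, 23; the last is February 23.
1 September 2019 is a Sunday, so the first Sunday is September 1 and the third is September 15.
At the standard offset (UTC+11:00), 09:00 UTC + 11h = 20:00 Jortara standard time.
The standard-time date in Jortara, 17 February 2019, does not fall between 23 February and 15 September, so daylight saving is not in effect and Jortara is at UTC+11:00.
09:00 UTC + 11h = 20:00 Jortara.

20:00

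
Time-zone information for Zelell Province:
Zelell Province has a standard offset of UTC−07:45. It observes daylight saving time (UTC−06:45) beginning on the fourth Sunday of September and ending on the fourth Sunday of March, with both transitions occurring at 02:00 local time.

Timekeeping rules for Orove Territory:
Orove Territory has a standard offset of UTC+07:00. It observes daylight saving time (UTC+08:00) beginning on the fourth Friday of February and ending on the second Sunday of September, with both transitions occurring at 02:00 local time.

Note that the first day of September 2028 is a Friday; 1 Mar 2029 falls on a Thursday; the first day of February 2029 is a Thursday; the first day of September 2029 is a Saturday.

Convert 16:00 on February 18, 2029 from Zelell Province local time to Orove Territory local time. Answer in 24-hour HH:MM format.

1 September 2028 is a Friday, so the first Sunday is September 3 and the fourth is September 24.
1 March 2029 is a Thursday, so the first Sunday is March 4 and the fourth is March 25.
February 18, 2029 lies within the daylight-saving period (24 September 2028 – 25 March 2029), so Zelell Province is on daylight time, UTC−06:45.
16:00 Zelell Province + 6h45m = 22:45 UTC.
1 February 2029 is a Thursday, so the first Friday is February 2 and the fourth is February 23.
1 September 2029 is a Saturday, so the first Sunday is September 2 and the second is September 9.
At the standard offset (UTC+07:00), 22:45 UTC + 7h = 05:45 Orove Territory standard time (rolling into the next day, 19 February 2029).
The standard-time date in Orove Territory, February 19, 2029, does not fall between 23 February and 9 September, so daylight saving is not in effect and Orove Territory is at UTC+07:00.
22:45 UTC + 7h = 05:45 Orove Territory (rolling into the next day, 19 February 2029).

05:45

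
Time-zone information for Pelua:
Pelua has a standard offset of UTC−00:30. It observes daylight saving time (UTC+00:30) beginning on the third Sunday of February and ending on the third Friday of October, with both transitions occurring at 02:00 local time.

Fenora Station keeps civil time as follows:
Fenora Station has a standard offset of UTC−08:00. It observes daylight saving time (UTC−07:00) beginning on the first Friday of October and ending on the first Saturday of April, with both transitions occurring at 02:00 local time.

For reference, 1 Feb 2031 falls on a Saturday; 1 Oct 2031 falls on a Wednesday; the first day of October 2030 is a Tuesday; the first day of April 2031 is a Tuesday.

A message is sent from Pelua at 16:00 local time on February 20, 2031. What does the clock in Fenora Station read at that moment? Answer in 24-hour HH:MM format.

1 February 2031 is a Saturday, so the first Sunday is February 2 and the third is February 16.
1 October 2031 is a Wednesday, so the first Friday is October 3 and the third is October 17.
February 20, 2031 falls between 16 February and 17 October, so daylight saving is in effect and Pelua is at UTC+00:30.
16:00 Pelua − 0h30m = 15:30 UTC.
1 October 2030 is a Tuesday, so the first Friday is October 4.
1 April 2031 is a Tuesday, so the first Saturday is April 5.
At the standard offset (UTC−08:00), 15:30 UTC − 8h = 07:30 Fenora Station standard time.
Daylight saving runs 4 October 2030 – 5 April 2031; the standard-time date in Fenora Station, February 20, 2031, is inside that window, so Fenora Station is at UTC−07:00.
15:30 UTC − 7h = 08:30 Fenora Station.

08:30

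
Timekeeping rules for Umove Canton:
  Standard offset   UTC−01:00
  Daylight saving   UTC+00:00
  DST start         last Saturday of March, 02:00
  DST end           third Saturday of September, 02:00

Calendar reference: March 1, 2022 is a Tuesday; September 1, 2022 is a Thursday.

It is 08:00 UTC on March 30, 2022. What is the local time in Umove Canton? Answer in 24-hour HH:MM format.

1 March 2022 is a Tuesday, so Saturdays fall on 5, 12, 19, 26; the last is March 26.
1 September 2022 is a Thursday, so the first Saturday is September 3 and the third is September 17.
At the standard offset (UTC−01:00), 08:00 UTC − 1h = 07:00 Umove Canton standard time.
Daylight saving runs 26 March – 17 September; the standard-time date in Umove Canton, March 30, 2022, is inside that window, so Umove Canton is at UTC+00:00.
08:00 UTC + 0h = 08:00 local.

08:00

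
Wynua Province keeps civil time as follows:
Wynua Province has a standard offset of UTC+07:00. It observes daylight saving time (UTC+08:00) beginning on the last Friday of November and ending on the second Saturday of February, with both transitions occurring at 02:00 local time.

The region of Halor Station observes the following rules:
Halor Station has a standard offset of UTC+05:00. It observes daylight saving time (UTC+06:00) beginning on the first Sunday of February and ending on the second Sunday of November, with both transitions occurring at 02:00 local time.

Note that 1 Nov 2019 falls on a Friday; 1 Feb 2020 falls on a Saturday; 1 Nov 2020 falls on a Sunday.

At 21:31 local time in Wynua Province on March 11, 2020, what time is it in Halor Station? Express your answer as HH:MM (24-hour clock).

1 November 2019 is a Friday, so Fridays fall on 1, 8, 15, 22, 29; the last is November 29.
1 February 2020 is a Saturday, so the first Saturday is February 1 and the second is February 8.
Daylight saving runs 29 November 2019 – 8 February 2020; March 11, 2020 is outside that window, so Wynua Province is on standard time at UTC+07:00.
21:31 Wynua Province − 7h = 14:31 UTC.
1 February 2020 is a Saturday, so the first Sunday is February 2.
1 November 2020 is a Sunday, so the first Sunday is November 1 and the second is November 8.
At the standard offset (UTC+05:00), 14:31 UTC + 5h = 19:31 Halor Station standard time.
Daylight saving runs 2 February – 8 November; the standard-time date in Halor Station, March 11, 2020, is inside that window, so Halor Station is at UTC+06:00.
14:31 UTC + 6h = 20:31 Halor Station.

20:31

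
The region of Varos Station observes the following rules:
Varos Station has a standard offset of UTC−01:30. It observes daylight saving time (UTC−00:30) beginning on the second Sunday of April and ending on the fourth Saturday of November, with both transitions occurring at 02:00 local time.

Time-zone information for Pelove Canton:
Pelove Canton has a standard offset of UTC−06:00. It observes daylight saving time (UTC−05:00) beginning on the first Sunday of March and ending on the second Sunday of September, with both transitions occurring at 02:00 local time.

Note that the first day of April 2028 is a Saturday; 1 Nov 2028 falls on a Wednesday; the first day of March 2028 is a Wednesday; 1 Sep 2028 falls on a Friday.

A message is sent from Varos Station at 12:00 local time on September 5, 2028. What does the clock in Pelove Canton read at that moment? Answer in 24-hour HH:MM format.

07:30

1 April 2028 is a Saturday, so the first Sunday is April 2 and the second is April 9.
1 November 2028 is a Wednesday, so the first Saturday is November 4 and the fourth is November 25.
September 5, 2028 falls between 9 April and 25 November, so daylight saving is in effect and Varos Station is at UTC−00:30.
12:00 Varos Station + 0h30m = 12:30 UTC.
1 March 2028 is a Wednesday, so the first Sunday is March 5.
1 September 2028 is a Friday, so the first Sunday is September 3 and the second is September 10.
At the standard offset (UTC−06:00), 12:30 UTC − 6h = 06:30 Pelove Canton standard time.
The standard-time date in Pelove Canton, September 5, 2028, lies within the daylight-saving period (5 March – 10 September), so Pelove Canton is on daylight time, UTC−05:00.
12:30 UTC − 5h = 07:30 Pelove Canton.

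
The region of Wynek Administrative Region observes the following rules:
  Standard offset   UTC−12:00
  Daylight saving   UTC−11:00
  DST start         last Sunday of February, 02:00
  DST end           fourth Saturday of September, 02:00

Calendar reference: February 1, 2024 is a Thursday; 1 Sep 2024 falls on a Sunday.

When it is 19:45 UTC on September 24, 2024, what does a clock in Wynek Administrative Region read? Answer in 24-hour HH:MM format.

1 February 2024 is a Thursday, so Sundays fall on 4, 11, 18, 25; the last is February 25.
1 September 2024 is a Sunday, so the first Saturday is September 7 and the fourth is September 28.
At the standard offset (UTC−12:00), 19:45 UTC − 12h = 07:45 Wynek Administrative Region standard time.
The standard-time date in Wynek Administrative Region, September 24, 2024, lies within the daylight-saving period (25 February – 28 September), so Wynek Administrative Region is on daylight time, UTC−11:00.
19:45 UTC − 11h = 08:45 local.

08:45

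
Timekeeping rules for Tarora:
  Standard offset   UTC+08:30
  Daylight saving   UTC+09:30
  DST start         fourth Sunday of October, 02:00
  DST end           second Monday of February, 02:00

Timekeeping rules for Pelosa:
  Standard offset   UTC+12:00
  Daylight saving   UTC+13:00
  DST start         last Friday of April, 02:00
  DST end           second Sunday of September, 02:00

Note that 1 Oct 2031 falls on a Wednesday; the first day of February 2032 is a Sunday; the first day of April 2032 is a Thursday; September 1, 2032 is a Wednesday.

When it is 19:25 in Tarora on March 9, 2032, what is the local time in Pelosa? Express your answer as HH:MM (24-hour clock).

1 October 2031 is a Wednesday, so the first Sunday is October 5 and the fourth is October 26.
1 February 2032 is a Sunday, so the first Monday is February 2 and the second is February 9.
March 9, 2032 does not fall between 26 October 2031 and 9 February 2032, so daylight saving is not in effect and Tarora is at UTC+08:30.
19:25 Tarora − 8h30m = 10:55 UTC.
1 April 2032 is a Thursday, so Fridays fall on 2, 9, 16, 23, 30; the last is April 30.
1 September 2032 is a Wednesday, so the first Sunday is September 5 and the second is September 12.
At the standard offset (UTC+12:00), 10:55 UTC + 12h = 22:55 Pelosa standard time.
Daylight saving runs 30 April – 12 September; the standard-time date in Pelosa, March 9, 2032, is outside that window, so Pelosa is on standard time at UTC+12:00.
10:55 UTC + 12h = 22:55 Pelosa.

22:55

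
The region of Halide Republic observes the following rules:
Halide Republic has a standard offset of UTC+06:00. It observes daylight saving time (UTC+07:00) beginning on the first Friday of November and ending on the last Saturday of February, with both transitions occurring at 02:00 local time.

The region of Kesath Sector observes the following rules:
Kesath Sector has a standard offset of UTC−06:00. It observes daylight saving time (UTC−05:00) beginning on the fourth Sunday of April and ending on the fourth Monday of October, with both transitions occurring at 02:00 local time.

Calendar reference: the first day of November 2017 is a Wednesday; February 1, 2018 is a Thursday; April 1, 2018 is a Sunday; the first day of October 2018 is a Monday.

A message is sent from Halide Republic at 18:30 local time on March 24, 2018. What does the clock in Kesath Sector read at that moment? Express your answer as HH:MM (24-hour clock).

1 November 2017 is a Wednesday, so the first Friday is November 3.
1 February 2018 is a Thursday, so Saturdays fall on 3, 10, 17, 24; the last is February 24.
March 24, 2018 is outside the daylight-saving period (3 November 2017 – 24 February 2018), so Halide Republic is on standard time, UTC+06:00.
18:30 Halide Republic − 6h = 12:30 UTC.
1 April 2018 is a Sunday, so the first Sunday is April 1 and the fourth is April 22.
1 October 2018 is a Monday, so the first Monday is October 1 and the fourth is October 22.
At the standard offset (UTC−06:00), 12:30 UTC − 6h = 06:30 Kesath Sector standard time.
The standard-time date in Kesath Sector, March 24, 2018, does not fall between 22 April and 22 October, so daylight saving is not in effect and Kesath Sector is at UTC−06:00.
12:30 UTC − 6h = 06:30 Kesath Sector.

06:30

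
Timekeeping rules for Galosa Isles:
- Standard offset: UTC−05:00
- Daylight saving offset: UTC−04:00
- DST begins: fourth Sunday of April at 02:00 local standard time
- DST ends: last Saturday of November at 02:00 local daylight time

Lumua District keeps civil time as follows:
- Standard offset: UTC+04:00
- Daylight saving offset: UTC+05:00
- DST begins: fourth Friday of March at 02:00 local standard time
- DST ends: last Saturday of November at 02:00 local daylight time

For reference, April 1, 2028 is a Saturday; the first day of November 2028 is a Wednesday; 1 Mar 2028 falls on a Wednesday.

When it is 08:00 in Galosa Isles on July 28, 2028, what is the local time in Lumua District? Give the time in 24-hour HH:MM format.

1 April 2028 is a Saturday, so the first Sunday is April 2 and the fourth is April 23.
1 November 2028 is a Wednesday, so Saturdays fall on 4, 11, 18, 25; the last is November 25.
July 28, 2028 falls between 23 April and 25 November, so daylight saving is in effect and Galosa Isles is at UTC−04:00.
08:00 Galosa Isles + 4h = 12:00 UTC.
1 March 2028 is a Wednesday, so the first Friday is March 3 and the fourth is March 24.
1 November 2028 is a Wednesday, so Saturdays fall on 4, 11, 18, 25; the last is November 25.
At the standard offset (UTC+04:00), 12:00 UTC + 4h = 16:00 Lumua District standard time.
The standard-time date in Lumua District, July 28, 2028, lies within the daylight-saving period (24 March – 25 November), so Lumua District is on daylight time, UTC+05:00.
12:00 UTC + 5h = 17:00 Lumua District.

17:00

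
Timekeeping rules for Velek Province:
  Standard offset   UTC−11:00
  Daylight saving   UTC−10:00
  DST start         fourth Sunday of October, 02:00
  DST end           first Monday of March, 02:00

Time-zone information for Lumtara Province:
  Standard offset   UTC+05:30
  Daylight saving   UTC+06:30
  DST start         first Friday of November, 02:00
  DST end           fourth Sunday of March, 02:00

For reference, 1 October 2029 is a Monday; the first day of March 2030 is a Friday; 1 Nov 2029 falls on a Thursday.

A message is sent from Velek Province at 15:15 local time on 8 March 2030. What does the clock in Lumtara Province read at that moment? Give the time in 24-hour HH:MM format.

1 October 2029 is a Monday, so the first Sunday is October 7 and the fourth is October 28.
1 March 2030 is a Friday, so the first Monday is March 4.
8 March 2030 does not fall between 28 October 2029 and 4 March 2030, so daylight saving is not in effect and Velek Province is at UTC−11:00.
15:15 Velek Province + 11h = 02:15 UTC (rolling into the next day, 9 March 2030).
1 November 2029 is a Thursday, so the first Friday is November 2.
1 March 2030 is a Friday, so the first Sunday is March 3 and the fourth is March 24.
At the standard offset (UTC+05:30), 02:15 UTC + 5h30m = 07:45 Lumtara Province standard time.
Daylight saving runs 2 November 2029 – 24 March 2030; the standard-time date in Lumtara Province, 9 March 2030, is inside that window, so Lumtara Province is at UTC+06:30.
02:15 UTC + 6h30m = 08:45 Lumtara Province.

08:45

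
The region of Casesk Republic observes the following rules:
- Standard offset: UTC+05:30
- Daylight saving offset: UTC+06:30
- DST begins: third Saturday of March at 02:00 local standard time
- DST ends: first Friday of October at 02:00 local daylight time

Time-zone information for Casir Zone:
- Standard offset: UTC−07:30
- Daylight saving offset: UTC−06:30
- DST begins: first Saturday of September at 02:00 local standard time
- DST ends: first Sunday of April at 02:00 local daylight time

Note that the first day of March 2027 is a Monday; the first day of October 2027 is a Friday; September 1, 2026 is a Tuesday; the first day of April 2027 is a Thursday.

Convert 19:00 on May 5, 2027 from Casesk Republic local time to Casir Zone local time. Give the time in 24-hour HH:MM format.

05:00

1 March 2027 is a Monday, so the first Saturday is March 6 and the third is March 20.
1 October 2027 is a Friday, so the first Friday is October 1.
May 5, 2027 falls between 20 March and 1 October, so daylight saving is in effect and Casesk Republic is at UTC+06:30.
19:00 Casesk Republic − 6h30m = 12:30 UTC.
1 September 2026 is a Tuesday, so the first Saturday is September 5.
1 April 2027 is a Thursday, so the first Sunday is April 4.
At the standard offset (UTC−07:30), 12:30 UTC − 7h30m = 05:00 Casir Zone standard time.
The standard-time date in Casir Zone, May 5, 2027, is outside the daylight-saving period (5 September 2026 – 4 April 2027), so Casir Zone is on standard time, UTC−07:30.
12:30 UTC − 7h30m = 05:00 Casir Zone.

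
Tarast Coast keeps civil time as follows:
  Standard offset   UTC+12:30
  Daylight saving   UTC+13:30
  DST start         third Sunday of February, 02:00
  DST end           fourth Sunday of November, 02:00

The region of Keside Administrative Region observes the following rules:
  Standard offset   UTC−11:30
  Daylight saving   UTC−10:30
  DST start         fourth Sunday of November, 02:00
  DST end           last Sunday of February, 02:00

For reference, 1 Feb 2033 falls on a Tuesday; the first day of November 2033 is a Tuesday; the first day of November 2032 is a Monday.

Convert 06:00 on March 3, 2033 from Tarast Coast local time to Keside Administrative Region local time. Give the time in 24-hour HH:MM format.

05:00

1 February 2033 is a Tuesday, so the first Sunday is February 6 and the third is February 20.
1 November 2033 is a Tuesday, so the first Sunday is November 6 and the fourth is November 27.
March 3, 2033 lies within the daylight-saving period (20 February – 27 November), so Tarast Coast is on daylight time, UTC+13:30.
06:00 Tarast Coast − 13h30m = 16:30 UTC (rolling into the previous day, 2 March 2033).
1 November 2032 is a Monday, so the first Sunday is November 7 and the fourth is November 28.
1 February 2033 is a Tuesday, so Sundays fall on 6, 13, 20, 27; the last is February 27.
At the standard offset (UTC−11:30), 16:30 UTC − 11h30m = 05:00 Keside Administrative Region standard time.
Daylight saving runs 28 November 2032 – 27 February 2033; the standard-time date in Keside Administrative Region, March 2, 2033, is outside that window, so Keside Administrative Region is on standard time at UTC−11:30.
16:30 UTC − 11h30m = 05:00 Keside Administrative Region.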